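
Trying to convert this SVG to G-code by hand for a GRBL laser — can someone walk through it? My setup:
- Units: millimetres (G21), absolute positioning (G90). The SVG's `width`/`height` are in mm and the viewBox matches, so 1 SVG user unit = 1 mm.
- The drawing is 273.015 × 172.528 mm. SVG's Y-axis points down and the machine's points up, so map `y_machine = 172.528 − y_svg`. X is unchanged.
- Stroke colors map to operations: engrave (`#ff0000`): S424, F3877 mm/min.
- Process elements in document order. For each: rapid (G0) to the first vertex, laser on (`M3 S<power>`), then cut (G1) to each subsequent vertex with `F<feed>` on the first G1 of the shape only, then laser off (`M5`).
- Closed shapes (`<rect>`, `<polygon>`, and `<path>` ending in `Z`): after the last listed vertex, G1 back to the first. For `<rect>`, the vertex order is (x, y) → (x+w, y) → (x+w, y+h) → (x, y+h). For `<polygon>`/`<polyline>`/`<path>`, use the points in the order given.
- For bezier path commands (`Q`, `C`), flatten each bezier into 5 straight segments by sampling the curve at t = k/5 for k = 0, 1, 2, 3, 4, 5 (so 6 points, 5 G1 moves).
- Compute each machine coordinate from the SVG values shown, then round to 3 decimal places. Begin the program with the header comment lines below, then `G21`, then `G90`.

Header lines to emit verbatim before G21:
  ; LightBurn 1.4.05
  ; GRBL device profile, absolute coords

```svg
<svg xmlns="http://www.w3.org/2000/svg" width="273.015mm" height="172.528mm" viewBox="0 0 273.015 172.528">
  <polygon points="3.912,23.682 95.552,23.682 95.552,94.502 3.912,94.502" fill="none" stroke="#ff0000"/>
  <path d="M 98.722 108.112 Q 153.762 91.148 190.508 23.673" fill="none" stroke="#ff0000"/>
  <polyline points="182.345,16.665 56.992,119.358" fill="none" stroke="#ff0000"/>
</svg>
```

; LightBurn 1.4.05
; GRBL device profile, absolute coords
G21
G90
G0 X3.912 Y148.846
M3 S424
G1 X95.552 Y148.846 F3877
G1 X95.552 Y78.026
G1 X3.912 Y78.026
G1 X3.912 Y148.846
M5
G0 X98.722 Y64.416
M3 S424
G1 X120.006 Y73.222 F3877
G1 X139.827 Y86.069
G1 X158.184 Y102.957
G1 X175.078 Y123.885
G1 X190.508 Y148.855
M5
G0 X182.345 Y155.863
M3 S424
G1 X56.992 Y53.170 F3877
M5

Since the viewBox matches the mm dimensions, user units are millimetres directly. The only transform is the Y-flip y_m = 172.528 − y_svg.

Shape 1 is a rectangle drawn with `<polygon>`. Its stroke #ff0000 means engrave at S424, F3877. After flipping Y the toolpath is (3.912,148.846) → (95.552,148.846) → (95.552,78.026) → (3.912,78.026) → (3.912,148.846), returning to the start.

Shape 2 is a quadratic bezier drawn with `<path>`. Its stroke #ff0000 means engrave at S424, F3877. After flipping Y the toolpath is (98.722,64.416) → (120.006,73.222) → (139.827,86.069) → (158.184,102.957) → (175.078,123.885) → (190.508,148.855).

Shape 3 is a line segment drawn with `<polyline>`. Its stroke #ff0000 means engrave at S424, F3877. After flipping Y the toolpath is (182.345,155.863) → (56.992,53.170).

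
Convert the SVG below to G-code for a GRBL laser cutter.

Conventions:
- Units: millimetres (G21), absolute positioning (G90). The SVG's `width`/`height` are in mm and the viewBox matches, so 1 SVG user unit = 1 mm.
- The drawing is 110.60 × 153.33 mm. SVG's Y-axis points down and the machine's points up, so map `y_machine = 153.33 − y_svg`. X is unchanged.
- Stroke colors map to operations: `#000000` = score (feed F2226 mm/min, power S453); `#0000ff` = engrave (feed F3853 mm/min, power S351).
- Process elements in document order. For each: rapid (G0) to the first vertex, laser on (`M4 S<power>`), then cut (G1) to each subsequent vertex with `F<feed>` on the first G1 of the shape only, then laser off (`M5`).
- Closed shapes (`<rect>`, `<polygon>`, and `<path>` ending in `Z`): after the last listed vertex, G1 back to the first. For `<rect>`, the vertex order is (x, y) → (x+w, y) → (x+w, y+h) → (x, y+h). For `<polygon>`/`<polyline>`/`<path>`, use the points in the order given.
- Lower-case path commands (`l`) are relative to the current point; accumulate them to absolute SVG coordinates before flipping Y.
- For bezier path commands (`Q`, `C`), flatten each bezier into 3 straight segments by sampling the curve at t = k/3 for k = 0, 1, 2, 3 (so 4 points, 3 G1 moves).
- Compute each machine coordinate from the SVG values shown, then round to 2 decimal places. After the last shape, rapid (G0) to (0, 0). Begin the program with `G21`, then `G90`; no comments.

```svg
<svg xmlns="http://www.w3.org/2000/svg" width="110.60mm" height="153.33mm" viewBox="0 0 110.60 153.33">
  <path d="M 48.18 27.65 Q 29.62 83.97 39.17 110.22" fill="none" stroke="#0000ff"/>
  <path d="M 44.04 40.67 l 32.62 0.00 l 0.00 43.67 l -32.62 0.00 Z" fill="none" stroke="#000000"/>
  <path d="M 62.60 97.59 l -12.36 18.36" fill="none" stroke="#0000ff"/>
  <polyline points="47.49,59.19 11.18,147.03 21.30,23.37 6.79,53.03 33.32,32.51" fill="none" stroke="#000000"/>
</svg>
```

viewBox `0 0 110.60 153.33` with mm width/height → 1 unit = 1 mm. Flip: y_m = 153.33 − y_svg.

**Shape 1** — `<path>` quadratic bezier, stroke `#0000ff` → engrave (S351, F3853). Control points (SVG): P0=(48.18,27.65), P1=(29.62,83.97), P2=(39.17,110.22); sampled at t=k/3. Machine vertices: (48.18,125.68) → (38.93,91.47) → (35.93,63.95) → (39.17,43.11). Open path.

**Shape 2** — `<path>` rectangle, stroke `#000000` → score (S453, F2226). Machine vertices: (44.04,112.66) → (76.66,112.66) → (76.66,68.99) → (44.04,68.99) → (44.04,112.66). Closed: final G1 returns to the first vertex.

**Shape 3** — `<path>` line segment, stroke `#0000ff` → engrave (S351, F3853). Machine vertices: (62.60,55.74) → (50.24,37.38). Open path.

**Shape 4** — `<polyline>` open polyline, stroke `#000000` → score (S453, F2226). Machine vertices: (47.49,94.14) → (11.18,6.30) → (21.30,129.96) → (6.79,100.30) → (33.32,120.82). Open path.

G21
G90
G0 X48.18 Y125.68
M4 S351
G1 X38.93 Y91.47 F3853
G1 X35.93 Y63.95
G1 X39.17 Y43.11
M5
G0 X44.04 Y112.66
M4 S453
G1 X76.66 Y112.66 F2226
G1 X76.66 Y68.99
G1 X44.04 Y68.99
G1 X44.04 Y112.66
M5
G0 X62.60 Y55.74
M4 S351
G1 X50.24 Y37.38 F3853
M5
G0 X47.49 Y94.14
M4 S453
G1 X11.18 Y6.30 F2226
G1 X21.30 Y129.96
G1 X6.79 Y100.30
G1 X33.32 Y120.82
M5
G0 X0.00 Y0.00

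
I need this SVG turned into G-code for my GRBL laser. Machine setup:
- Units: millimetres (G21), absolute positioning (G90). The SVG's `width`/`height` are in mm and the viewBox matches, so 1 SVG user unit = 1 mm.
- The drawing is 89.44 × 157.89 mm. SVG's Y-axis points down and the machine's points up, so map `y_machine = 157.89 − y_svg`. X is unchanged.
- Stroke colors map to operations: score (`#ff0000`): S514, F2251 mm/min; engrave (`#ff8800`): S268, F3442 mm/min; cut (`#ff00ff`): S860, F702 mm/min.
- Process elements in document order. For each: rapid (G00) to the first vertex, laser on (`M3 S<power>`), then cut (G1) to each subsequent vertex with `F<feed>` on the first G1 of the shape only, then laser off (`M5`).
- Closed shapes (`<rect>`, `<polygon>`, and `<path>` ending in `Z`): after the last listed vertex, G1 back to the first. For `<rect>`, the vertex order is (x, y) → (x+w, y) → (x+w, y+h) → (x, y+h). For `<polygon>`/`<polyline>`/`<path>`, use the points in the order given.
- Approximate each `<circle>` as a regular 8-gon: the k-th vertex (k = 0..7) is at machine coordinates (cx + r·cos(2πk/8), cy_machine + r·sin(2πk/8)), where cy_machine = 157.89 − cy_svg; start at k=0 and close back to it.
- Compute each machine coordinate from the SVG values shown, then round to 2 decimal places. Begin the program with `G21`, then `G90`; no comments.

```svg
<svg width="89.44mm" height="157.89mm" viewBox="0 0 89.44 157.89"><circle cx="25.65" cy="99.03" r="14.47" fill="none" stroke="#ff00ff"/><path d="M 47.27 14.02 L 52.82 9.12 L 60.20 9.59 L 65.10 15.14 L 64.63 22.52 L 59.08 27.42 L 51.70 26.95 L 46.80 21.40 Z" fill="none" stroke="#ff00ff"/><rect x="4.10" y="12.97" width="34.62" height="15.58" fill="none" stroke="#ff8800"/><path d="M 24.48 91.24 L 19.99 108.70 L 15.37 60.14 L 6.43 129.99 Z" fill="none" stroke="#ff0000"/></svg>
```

G21
G90
G00 X40.12 Y58.86
M3 S860
G1 X35.88 Y69.09 F702
G1 X25.65 Y73.33
G1 X15.42 Y69.09
G1 X11.18 Y58.86
G1 X15.42 Y48.63
G1 X25.65 Y44.39
G1 X35.88 Y48.63
G1 X40.12 Y58.86
M5
G00 X47.27 Y143.87
M3 S860
G1 X52.82 Y148.77 F702
G1 X60.20 Y148.30
G1 X65.10 Y142.75
G1 X64.63 Y135.37
G1 X59.08 Y130.47
G1 X51.70 Y130.94
G1 X46.80 Y136.49
G1 X47.27 Y143.87
M5
G00 X4.10 Y144.92
M3 S268
G1 X38.72 Y144.92 F3442
G1 X38.72 Y129.34
G1 X4.10 Y129.34
G1 X4.10 Y144.92
M5
G00 X24.48 Y66.65
M3 S514
G1 X19.99 Y49.19 F2251
G1 X15.37 Y97.75
G1 X6.43 Y27.90
G1 X24.48 Y66.65
M5

1 u = 1 mm; y_m = 157.89 − y.

[1] `<circle>` circle, #ff00ff→cut S860 F702: (40.12,58.86) → (35.88,69.09) → (25.65,73.33) → (15.42,69.09) → (11.18,58.86) → (15.42,48.63) → (25.65,44.39) → (35.88,48.63) → (40.12,58.86) (closed)

[2] `<path>` regular polygon, #ff00ff→cut S860 F702: (47.27,143.87) → (52.82,148.77) → (60.20,148.30) → (65.10,142.75) → (64.63,135.37) → (59.08,130.47) → (51.70,130.94) → (46.80,136.49) → (47.27,143.87) (closed)

[3] `<rect>` rectangle, #ff8800→engrave S268 F3442: (4.10,144.92) → (38.72,144.92) → (38.72,129.34) → (4.10,129.34) → (4.10,144.92) (closed)

[4] `<path>` closed polygon, #ff0000→score S514 F2251: (24.48,66.65) → (19.99,49.19) → (15.37,97.75) → (6.43,27.90) → (24.48,66.65) (closed)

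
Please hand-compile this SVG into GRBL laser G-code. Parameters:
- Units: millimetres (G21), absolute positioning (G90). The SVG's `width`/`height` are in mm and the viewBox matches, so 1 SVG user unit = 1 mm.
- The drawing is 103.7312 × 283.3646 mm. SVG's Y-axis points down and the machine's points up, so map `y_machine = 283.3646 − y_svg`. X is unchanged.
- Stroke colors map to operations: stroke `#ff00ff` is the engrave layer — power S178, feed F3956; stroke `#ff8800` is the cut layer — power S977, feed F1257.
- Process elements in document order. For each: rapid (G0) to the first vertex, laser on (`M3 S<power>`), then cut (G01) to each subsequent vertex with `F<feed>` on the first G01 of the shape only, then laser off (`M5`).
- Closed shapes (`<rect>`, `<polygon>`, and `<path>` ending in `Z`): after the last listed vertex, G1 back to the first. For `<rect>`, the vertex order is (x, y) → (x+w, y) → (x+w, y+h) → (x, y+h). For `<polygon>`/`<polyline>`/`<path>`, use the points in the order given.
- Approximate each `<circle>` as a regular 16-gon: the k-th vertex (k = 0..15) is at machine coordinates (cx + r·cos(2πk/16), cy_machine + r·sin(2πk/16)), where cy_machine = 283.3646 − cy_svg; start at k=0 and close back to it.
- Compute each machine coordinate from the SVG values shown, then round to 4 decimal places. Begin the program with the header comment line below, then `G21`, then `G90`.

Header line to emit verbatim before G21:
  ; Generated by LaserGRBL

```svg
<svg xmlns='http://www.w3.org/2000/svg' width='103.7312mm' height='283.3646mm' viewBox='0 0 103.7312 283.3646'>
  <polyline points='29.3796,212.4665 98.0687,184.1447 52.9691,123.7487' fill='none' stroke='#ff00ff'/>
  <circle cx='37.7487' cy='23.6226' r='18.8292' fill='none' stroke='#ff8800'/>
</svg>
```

1 u = 1 mm; y_m = 283.3646 − y.

[1] `<polyline>` open polyline, #ff00ff→engrave S178 F3956: (29.3796,70.8981) → (98.0687,99.2199) → (52.9691,159.6159)

[2] `<circle>` circle, #ff8800→cut S977 F1257: (56.5779,259.7420) → (55.1446,266.9476) → (51.0630,273.0563) → (44.9543,277.1379) → (37.7487,278.5712) → (30.5431,277.1379) → (24.4344,273.0563) → (20.3528,266.9476) → (18.9195,259.7420) → (20.3528,252.5364) → (24.4344,246.4277) → (30.5431,242.3461) → (37.7487,240.9128) → (44.9543,242.3461) → (51.0630,246.4277) → (55.1446,252.5364) → (56.5779,259.7420) (closed)

; Generated by LaserGRBL
G21
G90
G0 X29.3796 Y70.8981
M3 S178
G01 X98.0687 Y99.2199 F3956
G01 X52.9691 Y159.6159
M5
G0 X56.5779 Y259.7420
M3 S977
G01 X55.1446 Y266.9476 F1257
G01 X51.0630 Y273.0563
G01 X44.9543 Y277.1379
G01 X37.7487 Y278.5712
G01 X30.5431 Y277.1379
G01 X24.4344 Y273.0563
G01 X20.3528 Y266.9476
G01 X18.9195 Y259.7420
G01 X20.3528 Y252.5364
G01 X24.4344 Y246.4277
G01 X30.5431 Y242.3461
G01 X37.7487 Y240.9128
G01 X44.9543 Y242.3461
G01 X51.0630 Y246.4277
G01 X55.1446 Y252.5364
G01 X56.5779 Y259.7420
M5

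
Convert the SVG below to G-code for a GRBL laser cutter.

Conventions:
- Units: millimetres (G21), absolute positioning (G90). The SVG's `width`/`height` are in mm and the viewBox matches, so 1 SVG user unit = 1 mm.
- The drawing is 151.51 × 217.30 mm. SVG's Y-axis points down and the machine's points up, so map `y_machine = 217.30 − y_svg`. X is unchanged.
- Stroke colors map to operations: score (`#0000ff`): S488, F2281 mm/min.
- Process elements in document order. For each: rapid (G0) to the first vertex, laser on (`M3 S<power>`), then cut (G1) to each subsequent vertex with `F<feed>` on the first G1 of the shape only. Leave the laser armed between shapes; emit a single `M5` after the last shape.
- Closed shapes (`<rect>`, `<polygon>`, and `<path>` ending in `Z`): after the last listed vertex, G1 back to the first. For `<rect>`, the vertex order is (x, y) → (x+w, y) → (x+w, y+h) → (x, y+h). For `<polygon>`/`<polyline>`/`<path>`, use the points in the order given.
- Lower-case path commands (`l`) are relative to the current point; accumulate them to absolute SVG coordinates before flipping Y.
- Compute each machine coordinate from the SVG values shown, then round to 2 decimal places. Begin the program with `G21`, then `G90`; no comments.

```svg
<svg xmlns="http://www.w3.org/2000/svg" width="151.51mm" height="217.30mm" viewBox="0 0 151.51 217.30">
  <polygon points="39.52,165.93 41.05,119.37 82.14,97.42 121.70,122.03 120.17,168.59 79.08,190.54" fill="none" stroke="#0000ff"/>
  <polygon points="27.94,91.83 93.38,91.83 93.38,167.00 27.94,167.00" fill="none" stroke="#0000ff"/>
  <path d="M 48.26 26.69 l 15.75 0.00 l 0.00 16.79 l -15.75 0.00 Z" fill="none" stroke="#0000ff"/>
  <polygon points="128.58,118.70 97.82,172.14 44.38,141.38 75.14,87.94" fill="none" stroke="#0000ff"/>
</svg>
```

G21
G90
G0 X39.52 Y51.37
M3 S488
G1 X41.05 Y97.93 F2281
G1 X82.14 Y119.88
G1 X121.70 Y95.27
G1 X120.17 Y48.71
G1 X79.08 Y26.76
G1 X39.52 Y51.37
G0 X27.94 Y125.47
M3 S488
G1 X93.38 Y125.47 F2281
G1 X93.38 Y50.30
G1 X27.94 Y50.30
G1 X27.94 Y125.47
G0 X48.26 Y190.61
M3 S488
G1 X64.01 Y190.61 F2281
G1 X64.01 Y173.82
G1 X48.26 Y173.82
G1 X48.26 Y190.61
G0 X128.58 Y98.60
M3 S488
G1 X97.82 Y45.16 F2281
G1 X44.38 Y75.92
G1 X75.14 Y129.36
G1 X128.58 Y98.60
M5

1 u = 1 mm; y_m = 217.30 − y.

[1] `<polygon>` regular polygon, #0000ff→score S488 F2281: (39.52,51.37) → (41.05,97.93) → (82.14,119.88) → (121.70,95.27) → (120.17,48.71) → (79.08,26.76) → (39.52,51.37) (closed)

[2] `<polygon>` rectangle, #0000ff→score S488 F2281: (27.94,125.47) → (93.38,125.47) → (93.38,50.30) → (27.94,50.30) → (27.94,125.47) (closed)

[3] `<path>` rectangle, #0000ff→score S488 F2281: (48.26,190.61) → (64.01,190.61) → (64.01,173.82) → (48.26,173.82) → (48.26,190.61) (closed)

[4] `<polygon>` regular polygon, #0000ff→score S488 F2281: (128.58,98.60) → (97.82,45.16) → (44.38,75.92) → (75.14,129.36) → (128.58,98.60) (closed)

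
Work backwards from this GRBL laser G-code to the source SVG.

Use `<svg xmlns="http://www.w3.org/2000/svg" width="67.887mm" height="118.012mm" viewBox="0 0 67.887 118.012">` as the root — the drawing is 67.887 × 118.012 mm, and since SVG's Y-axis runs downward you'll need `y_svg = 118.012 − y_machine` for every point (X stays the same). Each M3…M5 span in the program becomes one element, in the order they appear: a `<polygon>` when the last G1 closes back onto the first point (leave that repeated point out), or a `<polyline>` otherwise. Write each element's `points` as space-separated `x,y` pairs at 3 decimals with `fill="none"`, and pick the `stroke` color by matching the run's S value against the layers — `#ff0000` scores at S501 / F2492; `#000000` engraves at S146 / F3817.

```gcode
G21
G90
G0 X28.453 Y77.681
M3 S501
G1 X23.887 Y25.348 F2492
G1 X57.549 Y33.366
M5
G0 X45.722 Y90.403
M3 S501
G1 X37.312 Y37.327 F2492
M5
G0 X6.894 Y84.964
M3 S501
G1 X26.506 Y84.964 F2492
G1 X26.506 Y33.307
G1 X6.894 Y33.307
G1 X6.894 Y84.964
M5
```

<svg xmlns="http://www.w3.org/2000/svg" width="67.887mm" height="118.012mm" viewBox="0 0 67.887 118.012">
  <polyline points="28.453,40.331 23.887,92.664 57.549,84.646" fill="none" stroke="#ff0000"/>
  <polyline points="45.722,27.609 37.312,80.685" fill="none" stroke="#ff0000"/>
  <polygon points="6.894,33.048 26.506,33.048 26.506,84.705 6.894,84.705" fill="none" stroke="#ff0000"/>
</svg>

y_svg = 118.012 − y_m. Every run uses S501, so all elements get stroke `#ff0000` (score).

[1] open run; points: 28.453,40.331 23.887,92.664 57.549,84.646

[2] open run; points: 45.722,27.609 37.312,80.685

[3] closed run; points: 6.894,33.048 26.506,33.048 26.506,84.705 6.894,84.705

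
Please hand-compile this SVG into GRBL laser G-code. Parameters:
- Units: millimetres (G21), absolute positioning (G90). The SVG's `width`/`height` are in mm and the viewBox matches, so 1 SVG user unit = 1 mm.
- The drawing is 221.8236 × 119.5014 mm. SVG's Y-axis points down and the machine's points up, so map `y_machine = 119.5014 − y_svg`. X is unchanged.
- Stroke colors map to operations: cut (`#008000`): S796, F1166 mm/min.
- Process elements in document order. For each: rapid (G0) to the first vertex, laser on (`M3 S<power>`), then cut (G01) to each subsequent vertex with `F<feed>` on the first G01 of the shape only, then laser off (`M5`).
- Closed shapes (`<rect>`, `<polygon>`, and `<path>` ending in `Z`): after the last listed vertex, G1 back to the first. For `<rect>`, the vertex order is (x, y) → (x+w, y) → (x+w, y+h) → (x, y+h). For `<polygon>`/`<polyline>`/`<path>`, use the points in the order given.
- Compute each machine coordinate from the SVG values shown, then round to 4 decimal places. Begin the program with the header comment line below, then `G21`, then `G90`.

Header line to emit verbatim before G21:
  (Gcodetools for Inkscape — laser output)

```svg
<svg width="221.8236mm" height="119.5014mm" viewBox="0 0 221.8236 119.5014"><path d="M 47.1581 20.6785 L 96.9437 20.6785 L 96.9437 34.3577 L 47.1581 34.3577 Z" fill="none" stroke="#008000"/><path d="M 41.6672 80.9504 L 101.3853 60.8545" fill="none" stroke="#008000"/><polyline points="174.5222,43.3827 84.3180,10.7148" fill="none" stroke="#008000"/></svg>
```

(Gcodetools for Inkscape — laser output)
G21
G90
G0 X47.1581 Y98.8229
M3 S796
G01 X96.9437 Y98.8229 F1166
G01 X96.9437 Y85.1437
G01 X47.1581 Y85.1437
G01 X47.1581 Y98.8229
M5
G0 X41.6672 Y38.5510
M3 S796
G01 X101.3853 Y58.6469 F1166
M5
G0 X174.5222 Y76.1187
M3 S796
G01 X84.3180 Y108.7866 F1166
M5

viewBox `0 0 221.8236 119.5014` with mm width/height → 1 unit = 1 mm. Flip: y_m = 119.5014 − y_svg.

**Shape 1** — `<path>` rectangle, stroke `#008000` → cut (S796, F1166). Machine vertices: (47.1581,98.8229) → (96.9437,98.8229) → (96.9437,85.1437) → (47.1581,85.1437) → (47.1581,98.8229). Closed: final G1 returns to the first vertex.

**Shape 2** — `<path>` line segment, stroke `#008000` → cut (S796, F1166). Machine vertices: (41.6672,38.5510) → (101.3853,58.6469). Open path.

**Shape 3** — `<polyline>` line segment, stroke `#008000` → cut (S796, F1166). Machine vertices: (174.5222,76.1187) → (84.3180,108.7866). Open path.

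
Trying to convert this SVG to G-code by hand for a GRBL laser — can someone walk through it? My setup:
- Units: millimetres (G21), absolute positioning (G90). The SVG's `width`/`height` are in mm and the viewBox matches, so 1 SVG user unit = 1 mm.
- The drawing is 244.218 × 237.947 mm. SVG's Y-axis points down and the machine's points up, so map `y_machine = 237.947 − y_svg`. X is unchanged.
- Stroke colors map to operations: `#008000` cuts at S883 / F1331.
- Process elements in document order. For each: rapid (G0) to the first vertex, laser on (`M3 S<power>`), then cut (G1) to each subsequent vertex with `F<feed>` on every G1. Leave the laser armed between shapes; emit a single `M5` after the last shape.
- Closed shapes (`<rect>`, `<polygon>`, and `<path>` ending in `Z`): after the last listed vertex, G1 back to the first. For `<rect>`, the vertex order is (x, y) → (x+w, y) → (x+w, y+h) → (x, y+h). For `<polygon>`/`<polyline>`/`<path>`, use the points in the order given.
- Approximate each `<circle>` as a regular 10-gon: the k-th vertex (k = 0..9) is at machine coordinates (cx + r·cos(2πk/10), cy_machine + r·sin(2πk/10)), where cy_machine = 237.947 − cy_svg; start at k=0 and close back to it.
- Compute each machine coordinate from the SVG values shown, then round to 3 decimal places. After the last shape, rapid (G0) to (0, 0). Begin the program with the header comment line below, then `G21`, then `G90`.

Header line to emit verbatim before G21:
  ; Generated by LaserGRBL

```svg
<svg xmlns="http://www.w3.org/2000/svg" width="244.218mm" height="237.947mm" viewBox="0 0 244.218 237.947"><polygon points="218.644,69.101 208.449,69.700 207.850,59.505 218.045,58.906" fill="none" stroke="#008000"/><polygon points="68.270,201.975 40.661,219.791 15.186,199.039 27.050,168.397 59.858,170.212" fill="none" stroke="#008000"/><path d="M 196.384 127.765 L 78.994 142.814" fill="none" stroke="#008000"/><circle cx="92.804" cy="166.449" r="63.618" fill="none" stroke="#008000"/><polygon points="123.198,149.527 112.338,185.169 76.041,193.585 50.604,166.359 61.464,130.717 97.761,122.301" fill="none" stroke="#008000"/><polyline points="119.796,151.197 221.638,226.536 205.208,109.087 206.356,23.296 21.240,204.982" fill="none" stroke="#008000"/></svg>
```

; Generated by LaserGRBL
G21
G90
G0 X218.644 Y168.846
M3 S883
G1 X208.449 Y168.247 F1331
G1 X207.850 Y178.442 F1331
G1 X218.045 Y179.041 F1331
G1 X218.644 Y168.846 F1331
G0 X68.270 Y35.972
M3 S883
G1 X40.661 Y18.156 F1331
G1 X15.186 Y38.908 F1331
G1 X27.050 Y69.550 F1331
G1 X59.858 Y67.735 F1331
G1 X68.270 Y35.972 F1331
G0 X196.384 Y110.182
M3 S883
G1 X78.994 Y95.133 F1331
G0 X156.422 Y71.498
M3 S883
G1 X144.272 Y108.892 F1331
G1 X112.463 Y132.002 F1331
G1 X73.145 Y132.002 F1331
G1 X41.336 Y108.892 F1331
G1 X29.186 Y71.498 F1331
G1 X41.336 Y34.104 F1331
G1 X73.145 Y10.994 F1331
G1 X112.463 Y10.994 F1331
G1 X144.272 Y34.104 F1331
G1 X156.422 Y71.498 F1331
G0 X123.198 Y88.420
M3 S883
G1 X112.338 Y52.778 F1331
G1 X76.041 Y44.362 F1331
G1 X50.604 Y71.588 F1331
G1 X61.464 Y107.230 F1331
G1 X97.761 Y115.646 F1331
G1 X123.198 Y88.420 F1331
G0 X119.796 Y86.750
M3 S883
G1 X221.638 Y11.411 F1331
G1 X205.208 Y128.860 F1331
G1 X206.356 Y214.651 F1331
G1 X21.240 Y32.965 F1331
M5
G0 X0.000 Y0.000

Since the viewBox matches the mm dimensions, user units are millimetres directly. The only transform is the Y-flip y_m = 237.947 − y_svg.

Shape 1 is a regular polygon drawn with `<polygon>`. Its stroke #008000 means cut at S883, F1331. After flipping Y the toolpath is (218.644,168.846) → (208.449,168.247) → (207.850,178.442) → (218.045,179.041) → (218.644,168.846), returning to the start.

Shape 2 is a regular polygon drawn with `<polygon>`. Its stroke #008000 means cut at S883, F1331. After flipping Y the toolpath is (68.270,35.972) → (40.661,18.156) → (15.186,38.908) → (27.050,69.550) → (59.858,67.735) → (68.270,35.972), returning to the start.

Shape 3 is a line segment drawn with `<path>`. Its stroke #008000 means cut at S883, F1331. After flipping Y the toolpath is (196.384,110.182) → (78.994,95.133).

Shape 4 is a circle drawn with `<circle>`. Its stroke #008000 means cut at S883, F1331. After flipping Y the toolpath is (156.422,71.498) → (144.272,108.892) → (112.463,132.002) → (73.145,132.002) → (41.336,108.892) → (29.186,71.498) → (41.336,34.104) → (73.145,10.994) → (112.463,10.994) → (144.272,34.104) → (156.422,71.498), returning to the start.

Shape 5 is a regular polygon drawn with `<polygon>`. Its stroke #008000 means cut at S883, F1331. After flipping Y the toolpath is (123.198,88.420) → (112.338,52.778) → (76.041,44.362) → (50.604,71.588) → (61.464,107.230) → (97.761,115.646) → (123.198,88.420), returning to the start.

Shape 6 is a open polyline drawn with `<polyline>`. Its stroke #008000 means cut at S883, F1331. After flipping Y the toolpath is (119.796,86.750) → (221.638,11.411) → (205.208,128.860) → (206.356,214.651) → (21.240,32.965).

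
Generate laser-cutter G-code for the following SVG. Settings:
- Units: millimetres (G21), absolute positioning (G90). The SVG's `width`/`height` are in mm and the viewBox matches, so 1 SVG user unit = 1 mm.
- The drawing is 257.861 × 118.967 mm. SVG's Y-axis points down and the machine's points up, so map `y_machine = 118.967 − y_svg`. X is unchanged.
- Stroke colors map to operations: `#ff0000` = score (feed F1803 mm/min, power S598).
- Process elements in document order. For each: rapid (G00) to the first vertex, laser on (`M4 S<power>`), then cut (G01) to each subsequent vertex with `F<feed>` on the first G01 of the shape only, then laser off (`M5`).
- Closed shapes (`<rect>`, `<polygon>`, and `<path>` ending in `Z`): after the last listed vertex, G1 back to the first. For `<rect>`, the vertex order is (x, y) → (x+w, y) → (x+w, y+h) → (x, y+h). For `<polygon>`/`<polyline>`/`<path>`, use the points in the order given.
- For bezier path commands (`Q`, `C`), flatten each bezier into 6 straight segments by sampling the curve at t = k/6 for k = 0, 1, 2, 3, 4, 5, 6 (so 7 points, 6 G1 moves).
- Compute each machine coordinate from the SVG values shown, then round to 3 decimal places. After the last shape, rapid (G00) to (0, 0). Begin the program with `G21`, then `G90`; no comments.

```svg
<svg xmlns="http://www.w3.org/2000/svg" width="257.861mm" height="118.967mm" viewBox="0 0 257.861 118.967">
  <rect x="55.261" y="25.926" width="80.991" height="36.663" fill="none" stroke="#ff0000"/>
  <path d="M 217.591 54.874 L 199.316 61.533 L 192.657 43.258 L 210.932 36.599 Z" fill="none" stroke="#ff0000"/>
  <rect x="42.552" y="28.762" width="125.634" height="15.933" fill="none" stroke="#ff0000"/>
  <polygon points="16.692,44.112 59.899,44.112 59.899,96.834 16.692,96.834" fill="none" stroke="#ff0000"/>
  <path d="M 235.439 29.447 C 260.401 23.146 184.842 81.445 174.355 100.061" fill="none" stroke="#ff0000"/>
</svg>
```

Since the viewBox matches the mm dimensions, user units are millimetres directly. The only transform is the Y-flip y_m = 118.967 − y_svg.

Shape 1 is a rectangle drawn with `<rect>`. Its stroke #ff0000 means score at S598, F1803. After flipping Y the toolpath is (55.261,93.041) → (136.252,93.041) → (136.252,56.378) → (55.261,56.378) → (55.261,93.041), returning to the start.

Shape 2 is a regular polygon drawn with `<path>`. Its stroke #ff0000 means score at S598, F1803. After flipping Y the toolpath is (217.591,64.093) → (199.316,57.434) → (192.657,75.709) → (210.932,82.368) → (217.591,64.093), returning to the start.

Shape 3 is a rectangle drawn with `<rect>`. Its stroke #ff0000 means score at S598, F1803. After flipping Y the toolpath is (42.552,90.205) → (168.186,90.205) → (168.186,74.272) → (42.552,74.272) → (42.552,90.205), returning to the start.

Shape 4 is a rectangle drawn with `<polygon>`. Its stroke #ff0000 means score at S598, F1803. After flipping Y the toolpath is (16.692,74.855) → (59.899,74.855) → (59.899,22.133) → (16.692,22.133) → (16.692,74.855), returning to the start.

Shape 5 is a cubic bezier drawn with `<path>`. Its stroke #ff0000 means score at S598, F1803. After flipping Y the toolpath is (235.439,89.520) → (240.310,87.770) → (233.027,78.150) → (218.190,63.557) → (200.400,46.887) → (184.255,31.038) → (174.355,18.906).

G21
G90
G00 X55.261 Y93.041
M4 S598
G01 X136.252 Y93.041 F1803
G01 X136.252 Y56.378
G01 X55.261 Y56.378
G01 X55.261 Y93.041
M5
G00 X217.591 Y64.093
M4 S598
G01 X199.316 Y57.434 F1803
G01 X192.657 Y75.709
G01 X210.932 Y82.368
G01 X217.591 Y64.093
M5
G00 X42.552 Y90.205
M4 S598
G01 X168.186 Y90.205 F1803
G01 X168.186 Y74.272
G01 X42.552 Y74.272
G01 X42.552 Y90.205
M5
G00 X16.692 Y74.855
M4 S598
G01 X59.899 Y74.855 F1803
G01 X59.899 Y22.133
G01 X16.692 Y22.133
G01 X16.692 Y74.855
M5
G00 X235.439 Y89.520
M4 S598
G01 X240.310 Y87.770 F1803
G01 X233.027 Y78.150
G01 X218.190 Y63.557
G01 X200.400 Y46.887
G01 X184.255 Y31.038
G01 X174.355 Y18.906
M5
G00 X0.000 Y0.000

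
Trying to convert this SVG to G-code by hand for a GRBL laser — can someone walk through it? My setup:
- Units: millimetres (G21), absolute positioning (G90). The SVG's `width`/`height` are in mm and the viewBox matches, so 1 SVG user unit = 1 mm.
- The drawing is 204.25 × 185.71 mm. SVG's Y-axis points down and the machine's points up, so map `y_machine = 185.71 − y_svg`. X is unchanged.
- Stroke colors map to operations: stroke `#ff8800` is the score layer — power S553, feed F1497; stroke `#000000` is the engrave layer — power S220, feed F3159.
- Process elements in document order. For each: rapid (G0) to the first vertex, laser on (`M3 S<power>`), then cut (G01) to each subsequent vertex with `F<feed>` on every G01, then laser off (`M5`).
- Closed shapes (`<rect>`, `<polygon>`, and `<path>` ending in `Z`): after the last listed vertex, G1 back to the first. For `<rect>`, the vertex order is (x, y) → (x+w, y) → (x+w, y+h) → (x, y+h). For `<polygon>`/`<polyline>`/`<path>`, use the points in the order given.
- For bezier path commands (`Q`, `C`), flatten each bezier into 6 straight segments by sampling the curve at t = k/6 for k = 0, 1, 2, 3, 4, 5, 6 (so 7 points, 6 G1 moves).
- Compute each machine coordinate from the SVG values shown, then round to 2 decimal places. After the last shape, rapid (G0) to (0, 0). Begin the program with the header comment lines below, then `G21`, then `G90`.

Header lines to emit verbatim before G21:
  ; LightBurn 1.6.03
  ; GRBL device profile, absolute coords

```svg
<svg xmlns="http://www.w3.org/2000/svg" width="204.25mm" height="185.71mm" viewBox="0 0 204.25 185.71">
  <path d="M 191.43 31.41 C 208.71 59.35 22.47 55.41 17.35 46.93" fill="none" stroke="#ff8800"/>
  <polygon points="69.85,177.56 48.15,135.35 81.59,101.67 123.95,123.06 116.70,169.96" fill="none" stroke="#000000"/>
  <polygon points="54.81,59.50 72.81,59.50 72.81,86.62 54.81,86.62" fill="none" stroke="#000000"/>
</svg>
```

viewBox `0 0 204.25 185.71` with mm width/height → 1 unit = 1 mm. Flip: y_m = 185.71 − y_svg.

**Shape 1** — `<path>` cubic bezier, stroke `#ff8800` → score (S553, F1497). Control points (SVG): P0=(191.43,31.41), P1=(208.71,59.35), P2=(22.47,55.41), P3=(17.35,46.93); sampled at t=k/6. Machine vertices: (191.43,154.30) → (184.89,142.86) → (155.12,135.97) → (112.79,132.88) → (68.60,132.83) → (33.22,135.04) → (17.35,138.78). Open path.

**Shape 2** — `<polygon>` regular polygon, stroke `#000000` → engrave (S220, F3159). Machine vertices: (69.85,8.15) → (48.15,50.36) → (81.59,84.04) → (123.95,62.65) → (116.70,15.75) → (69.85,8.15). Closed: final G1 returns to the first vertex.

**Shape 3** — `<polygon>` rectangle, stroke `#000000` → engrave (S220, F3159). Machine vertices: (54.81,126.21) → (72.81,126.21) → (72.81,99.09) → (54.81,99.09) → (54.81,126.21). Closed: final G1 returns to the first vertex.

; LightBurn 1.6.03
; GRBL device profile, absolute coords
G21
G90
G0 X191.43 Y154.30
M3 S553
G01 X184.89 Y142.86 F1497
G01 X155.12 Y135.97 F1497
G01 X112.79 Y132.88 F1497
G01 X68.60 Y132.83 F1497
G01 X33.22 Y135.04 F1497
G01 X17.35 Y138.78 F1497
M5
G0 X69.85 Y8.15
M3 S220
G01 X48.15 Y50.36 F3159
G01 X81.59 Y84.04 F3159
G01 X123.95 Y62.65 F3159
G01 X116.70 Y15.75 F3159
G01 X69.85 Y8.15 F3159
M5
G0 X54.81 Y126.21
M3 S220
G01 X72.81 Y126.21 F3159
G01 X72.81 Y99.09 F3159
G01 X54.81 Y99.09 F3159
G01 X54.81 Y126.21 F3159
M5
G0 X0.00 Y0.00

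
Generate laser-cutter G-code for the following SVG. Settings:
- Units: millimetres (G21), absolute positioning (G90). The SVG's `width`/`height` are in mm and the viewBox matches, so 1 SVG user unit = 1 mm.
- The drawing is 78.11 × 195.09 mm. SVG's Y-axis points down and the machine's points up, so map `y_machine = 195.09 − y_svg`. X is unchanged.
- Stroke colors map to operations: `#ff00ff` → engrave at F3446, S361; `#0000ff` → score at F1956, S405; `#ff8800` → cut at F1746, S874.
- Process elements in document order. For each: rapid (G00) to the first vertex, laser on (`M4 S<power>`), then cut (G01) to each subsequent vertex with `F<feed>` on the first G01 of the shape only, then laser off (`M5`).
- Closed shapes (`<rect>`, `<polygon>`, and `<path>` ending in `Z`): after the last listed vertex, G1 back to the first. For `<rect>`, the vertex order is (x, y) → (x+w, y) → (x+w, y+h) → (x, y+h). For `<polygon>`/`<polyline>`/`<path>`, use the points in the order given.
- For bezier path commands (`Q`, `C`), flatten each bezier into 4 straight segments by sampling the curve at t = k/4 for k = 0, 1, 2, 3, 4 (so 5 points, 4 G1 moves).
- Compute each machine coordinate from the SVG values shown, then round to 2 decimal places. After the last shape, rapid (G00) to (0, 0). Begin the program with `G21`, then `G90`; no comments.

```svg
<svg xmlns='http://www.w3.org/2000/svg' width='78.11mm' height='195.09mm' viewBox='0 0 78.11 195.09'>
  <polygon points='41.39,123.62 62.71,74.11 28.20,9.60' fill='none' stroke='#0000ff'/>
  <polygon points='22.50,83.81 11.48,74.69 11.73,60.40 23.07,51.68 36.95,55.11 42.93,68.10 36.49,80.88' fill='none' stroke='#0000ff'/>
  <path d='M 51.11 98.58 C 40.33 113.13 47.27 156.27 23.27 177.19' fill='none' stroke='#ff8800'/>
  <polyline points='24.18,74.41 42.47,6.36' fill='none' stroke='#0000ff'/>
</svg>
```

G21
G90
G00 X41.39 Y71.47
M4 S405
G01 X62.71 Y120.98 F1956
G01 X28.20 Y185.49
G01 X41.39 Y71.47
M5
G00 X22.50 Y111.28
M4 S405
G01 X11.48 Y120.40 F1956
G01 X11.73 Y134.69
G01 X23.07 Y143.41
G01 X36.95 Y139.98
G01 X42.93 Y126.99
G01 X36.49 Y114.21
G01 X22.50 Y111.28
M5
G00 X51.11 Y96.51
M4 S874
G01 X45.59 Y81.03 F1746
G01 X42.15 Y59.59
G01 X36.23 Y36.96
G01 X23.27 Y17.90
M5
G00 X24.18 Y120.68
M4 S405
G01 X42.47 Y188.73 F1956
M5
G00 X0.00 Y0.00

Since the viewBox matches the mm dimensions, user units are millimetres directly. The only transform is the Y-flip y_m = 195.09 − y_svg.

Shape 1 is a closed polygon drawn with `<polygon>`. Its stroke #0000ff means score at S405, F1956. After flipping Y the toolpath is (41.39,71.47) → (62.71,120.98) → (28.20,185.49) → (41.39,71.47), returning to the start.

Shape 2 is a regular polygon drawn with `<polygon>`. Its stroke #0000ff means score at S405, F1956. After flipping Y the toolpath is (22.50,111.28) → (11.48,120.40) → (11.73,134.69) → (23.07,143.41) → (36.95,139.98) → (42.93,126.99) → (36.49,114.21) → (22.50,111.28), returning to the start.

Shape 3 is a cubic bezier drawn with `<path>`. Its stroke #ff8800 means cut at S874, F1746. After flipping Y the toolpath is (51.11,96.51) → (45.59,81.03) → (42.15,59.59) → (36.23,36.96) → (23.27,17.90).

Shape 4 is a line segment drawn with `<polyline>`. Its stroke #0000ff means score at S405, F1956. After flipping Y the toolpath is (24.18,120.68) → (42.47,188.73).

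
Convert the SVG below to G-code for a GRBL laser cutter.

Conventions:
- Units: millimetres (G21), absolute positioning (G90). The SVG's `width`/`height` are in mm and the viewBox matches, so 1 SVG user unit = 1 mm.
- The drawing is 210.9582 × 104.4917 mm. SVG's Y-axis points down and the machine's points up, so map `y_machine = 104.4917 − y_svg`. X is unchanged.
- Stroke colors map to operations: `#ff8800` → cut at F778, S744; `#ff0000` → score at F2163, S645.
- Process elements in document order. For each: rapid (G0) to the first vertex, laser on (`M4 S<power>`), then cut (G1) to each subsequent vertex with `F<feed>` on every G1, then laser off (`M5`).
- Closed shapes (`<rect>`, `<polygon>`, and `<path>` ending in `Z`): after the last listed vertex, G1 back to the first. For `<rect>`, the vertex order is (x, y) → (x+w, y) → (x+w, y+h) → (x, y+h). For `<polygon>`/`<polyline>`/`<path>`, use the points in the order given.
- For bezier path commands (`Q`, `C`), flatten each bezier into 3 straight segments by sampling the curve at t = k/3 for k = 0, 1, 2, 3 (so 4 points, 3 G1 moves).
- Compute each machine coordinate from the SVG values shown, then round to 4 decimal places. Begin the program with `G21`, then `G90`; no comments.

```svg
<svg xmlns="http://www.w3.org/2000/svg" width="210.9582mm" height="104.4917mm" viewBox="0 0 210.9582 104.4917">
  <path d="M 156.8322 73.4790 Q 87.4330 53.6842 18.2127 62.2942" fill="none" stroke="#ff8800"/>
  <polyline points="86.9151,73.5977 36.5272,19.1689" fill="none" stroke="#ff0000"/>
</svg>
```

G21
G90
G0 X156.8322 Y31.0127
M4 S744
G1 X110.5859 Y41.0531 F778
G1 X64.3794 Y44.7814 F778
G1 X18.2127 Y42.1975 F778
M5
G0 X86.9151 Y30.8940
M4 S645
G1 X36.5272 Y85.3228 F2163
M5

Since the viewBox matches the mm dimensions, user units are millimetres directly. The only transform is the Y-flip y_m = 104.4917 − y_svg.

Shape 1 is a quadratic bezier drawn with `<path>`. Its stroke #ff8800 means cut at S744, F778. After flipping Y the toolpath is (156.8322,31.0127) → (110.5859,41.0531) → (64.3794,44.7814) → (18.2127,42.1975).

Shape 2 is a line segment drawn with `<polyline>`. Its stroke #ff0000 means score at S645, F2163. After flipping Y the toolpath is (86.9151,30.8940) → (36.5272,85.3228).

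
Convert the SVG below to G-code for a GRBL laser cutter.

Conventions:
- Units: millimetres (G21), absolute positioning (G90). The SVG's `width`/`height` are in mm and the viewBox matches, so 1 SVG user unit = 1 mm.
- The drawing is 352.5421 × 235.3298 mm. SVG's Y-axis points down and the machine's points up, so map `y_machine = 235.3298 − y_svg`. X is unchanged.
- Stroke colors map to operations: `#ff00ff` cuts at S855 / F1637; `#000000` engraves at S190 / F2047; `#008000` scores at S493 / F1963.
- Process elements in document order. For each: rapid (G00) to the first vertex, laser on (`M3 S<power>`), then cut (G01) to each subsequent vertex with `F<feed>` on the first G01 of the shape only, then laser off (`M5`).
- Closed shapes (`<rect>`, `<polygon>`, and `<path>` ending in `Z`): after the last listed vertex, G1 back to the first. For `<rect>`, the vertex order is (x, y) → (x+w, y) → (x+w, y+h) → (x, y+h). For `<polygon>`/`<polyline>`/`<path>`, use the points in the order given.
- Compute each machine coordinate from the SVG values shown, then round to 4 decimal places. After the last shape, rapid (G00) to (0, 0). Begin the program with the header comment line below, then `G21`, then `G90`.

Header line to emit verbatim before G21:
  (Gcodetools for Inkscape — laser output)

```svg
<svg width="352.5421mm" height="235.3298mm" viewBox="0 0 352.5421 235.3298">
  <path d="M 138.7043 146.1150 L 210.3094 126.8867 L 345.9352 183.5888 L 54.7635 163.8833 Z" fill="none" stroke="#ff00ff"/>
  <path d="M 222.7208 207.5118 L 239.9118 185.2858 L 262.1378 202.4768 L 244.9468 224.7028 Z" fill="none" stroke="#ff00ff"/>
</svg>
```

1 u = 1 mm; y_m = 235.3298 − y.

[1] `<path>` closed polygon, #ff00ff→cut S855 F1637: (138.7043,89.2148) → (210.3094,108.4431) → (345.9352,51.7410) → (54.7635,71.4465) → (138.7043,89.2148) (closed)

[2] `<path>` regular polygon, #ff00ff→cut S855 F1637: (222.7208,27.8180) → (239.9118,50.0440) → (262.1378,32.8530) → (244.9468,10.6270) → (222.7208,27.8180) (closed)

(Gcodetools for Inkscape — laser output)
G21
G90
G00 X138.7043 Y89.2148
M3 S855
G01 X210.3094 Y108.4431 F1637
G01 X345.9352 Y51.7410
G01 X54.7635 Y71.4465
G01 X138.7043 Y89.2148
M5
G00 X222.7208 Y27.8180
M3 S855
G01 X239.9118 Y50.0440 F1637
G01 X262.1378 Y32.8530
G01 X244.9468 Y10.6270
G01 X222.7208 Y27.8180
M5
G00 X0.0000 Y0.0000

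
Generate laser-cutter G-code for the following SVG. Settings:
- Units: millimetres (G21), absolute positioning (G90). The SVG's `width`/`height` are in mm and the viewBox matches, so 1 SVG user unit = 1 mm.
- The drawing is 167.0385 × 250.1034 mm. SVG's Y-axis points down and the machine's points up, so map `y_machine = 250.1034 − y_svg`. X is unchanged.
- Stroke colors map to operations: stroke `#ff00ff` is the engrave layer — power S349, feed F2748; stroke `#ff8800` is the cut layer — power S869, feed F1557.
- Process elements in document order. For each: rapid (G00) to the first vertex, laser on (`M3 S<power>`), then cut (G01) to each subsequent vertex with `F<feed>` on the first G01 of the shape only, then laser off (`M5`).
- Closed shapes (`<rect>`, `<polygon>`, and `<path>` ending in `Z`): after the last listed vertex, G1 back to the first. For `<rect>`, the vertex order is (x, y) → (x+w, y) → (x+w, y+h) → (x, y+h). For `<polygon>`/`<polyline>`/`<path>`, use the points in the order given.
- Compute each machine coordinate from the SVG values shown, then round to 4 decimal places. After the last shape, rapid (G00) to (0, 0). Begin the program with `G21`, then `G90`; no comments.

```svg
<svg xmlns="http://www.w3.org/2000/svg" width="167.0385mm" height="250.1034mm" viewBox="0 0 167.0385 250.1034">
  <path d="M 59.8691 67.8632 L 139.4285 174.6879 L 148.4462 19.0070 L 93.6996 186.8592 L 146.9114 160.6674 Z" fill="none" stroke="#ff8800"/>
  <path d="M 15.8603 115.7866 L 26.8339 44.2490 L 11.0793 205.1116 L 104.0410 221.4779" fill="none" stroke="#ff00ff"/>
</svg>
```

viewBox `0 0 167.0385 250.1034` with mm width/height → 1 unit = 1 mm. Flip: y_m = 250.1034 − y_svg.

**Shape 1** — `<path>` closed polygon, stroke `#ff8800` → cut (S869, F1557). Machine vertices: (59.8691,182.2402) → (139.4285,75.4155) → (148.4462,231.0964) → (93.6996,63.2442) → (146.9114,89.4360) → (59.8691,182.2402). Closed: final G1 returns to the first vertex.

**Shape 2** — `<path>` open polyline, stroke `#ff00ff` → engrave (S349, F2748). Machine vertices: (15.8603,134.3168) → (26.8339,205.8544) → (11.0793,44.9918) → (104.0410,28.6255). Open path.

G21
G90
G00 X59.8691 Y182.2402
M3 S869
G01 X139.4285 Y75.4155 F1557
G01 X148.4462 Y231.0964
G01 X93.6996 Y63.2442
G01 X146.9114 Y89.4360
G01 X59.8691 Y182.2402
M5
G00 X15.8603 Y134.3168
M3 S349
G01 X26.8339 Y205.8544 F2748
G01 X11.0793 Y44.9918
G01 X104.0410 Y28.6255
M5
G00 X0.0000 Y0.0000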